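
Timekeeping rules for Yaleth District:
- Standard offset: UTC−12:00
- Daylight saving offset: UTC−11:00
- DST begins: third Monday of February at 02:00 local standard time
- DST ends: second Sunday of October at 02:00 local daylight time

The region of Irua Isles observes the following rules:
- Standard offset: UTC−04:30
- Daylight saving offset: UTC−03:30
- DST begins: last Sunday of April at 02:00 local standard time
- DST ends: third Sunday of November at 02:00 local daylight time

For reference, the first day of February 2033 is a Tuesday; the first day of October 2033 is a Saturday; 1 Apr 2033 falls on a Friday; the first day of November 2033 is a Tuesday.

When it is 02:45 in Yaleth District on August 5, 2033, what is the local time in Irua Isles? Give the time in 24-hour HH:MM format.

1 February 2033 is a Tuesday, so the first Monday is February 7 and the third is February 21.
1 October 2033 is a Saturday, so the first Sunday is October 2 and the second is October 9.
August 5, 2033 falls between 21 February and 9 October, so daylight saving is in effect and Yaleth District is at UTC−11:00.
02:45 Yaleth District + 11h = 13:45 UTC.
1 April 2033 is a Friday, so Sundays fall on 3, 10, 17, 24; the last is April 24.
1 November 2033 is a Tuesday, so the first Sunday is November 6 and the third is November 20.
At the standard offset (UTC−04:30), 13:45 UTC − 4h30m = 09:15 Irua Isles standard time.
The standard-time date in Irua Isles, August 5, 2033, lies within the daylight-saving period (24 April – 20 November), so Irua Isles is on daylight time, UTC−03:30.
13:45 UTC − 3h30m = 10:15 Irua Isles.

10:15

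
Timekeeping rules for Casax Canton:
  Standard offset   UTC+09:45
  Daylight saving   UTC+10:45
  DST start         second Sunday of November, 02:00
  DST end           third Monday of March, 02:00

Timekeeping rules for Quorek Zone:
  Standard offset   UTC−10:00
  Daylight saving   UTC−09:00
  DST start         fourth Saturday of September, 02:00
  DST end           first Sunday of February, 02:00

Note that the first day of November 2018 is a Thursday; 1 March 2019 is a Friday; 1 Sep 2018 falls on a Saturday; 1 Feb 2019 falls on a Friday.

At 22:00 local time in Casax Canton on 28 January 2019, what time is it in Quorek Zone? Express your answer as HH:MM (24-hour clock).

1 November 2018 is a Thursday, so the first Sunday is November 4 and the second is November 11.
1 March 2019 is a Friday, so the first Monday is March 4 and the third is March 18.
28 January 2019 falls between 11 November 2018 and 18 March 2019, so daylight saving is in effect and Casax Canton is at UTC+10:45.
22:00 Casax Canton − 10h45m = 11:15 UTC.
1 September 2018 is a Saturday, so the first Saturday is September 1 and the fourth is September 22.
1 February 2019 is a Friday, so the first Sunday is February 3.
At the standard offset (UTC−10:00), 11:15 UTC − 10h = 01:15 Quorek Zone standard time.
Daylight saving runs 22 September 2018 – 3 February 2019; the standard-time date in Quorek Zone, 28 January 2019, is inside that window, so Quorek Zone is at UTC−09:00.
11:15 UTC − 9h = 02:15 Quorek Zone.

02:15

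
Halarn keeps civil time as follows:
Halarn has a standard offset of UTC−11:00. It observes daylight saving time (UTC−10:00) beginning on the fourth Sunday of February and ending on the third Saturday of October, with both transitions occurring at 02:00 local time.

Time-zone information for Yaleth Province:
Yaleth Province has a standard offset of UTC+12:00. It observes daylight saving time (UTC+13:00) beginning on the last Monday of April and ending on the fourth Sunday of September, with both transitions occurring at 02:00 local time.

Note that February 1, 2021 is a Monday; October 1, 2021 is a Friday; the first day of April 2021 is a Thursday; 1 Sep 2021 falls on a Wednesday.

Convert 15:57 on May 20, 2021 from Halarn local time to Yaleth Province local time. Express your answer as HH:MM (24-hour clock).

14:57

1 February 2021 is a Monday, so the first Sunday is February 7 and the fourth is February 28.
1 October 2021 is a Friday, so the first Saturday is October 2 and the third is October 16.
Daylight saving runs 28 February – 16 October; May 20, 2021 is inside that window, so Halarn is at UTC−10:00.
15:57 Halarn + 10h = 01:57 UTC (rolling into the next day, 21 May 2021).
1 April 2021 is a Thursday, so Mondays fall on 5, 12, 19, 26; the last is April 26.
1 September 2021 is a Wednesday, so the first Sunday is September 5 and the fourth is September 26.
At the standard offset (UTC+12:00), 01:57 UTC + 12h = 13:57 Yaleth Province standard time.
The standard-time date in Yaleth Province, May 21, 2021, lies within the daylight-saving period (26 April – 26 September), so Yaleth Province is on daylight time, UTC+13:00.
01:57 UTC + 13h = 14:57 Yaleth Province.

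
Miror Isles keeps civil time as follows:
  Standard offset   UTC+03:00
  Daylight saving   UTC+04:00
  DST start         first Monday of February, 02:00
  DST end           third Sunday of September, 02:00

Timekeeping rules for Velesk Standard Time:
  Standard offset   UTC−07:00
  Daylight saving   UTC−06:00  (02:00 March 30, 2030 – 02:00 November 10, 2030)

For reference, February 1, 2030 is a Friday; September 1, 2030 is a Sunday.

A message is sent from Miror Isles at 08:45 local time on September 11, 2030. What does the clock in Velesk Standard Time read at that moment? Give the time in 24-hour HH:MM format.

1 February 2030 is a Friday, so the first Monday is February 4.
1 September 2030 is a Sunday, so the first Sunday is September 1 and the third is September 15.
September 11, 2030 lies within the daylight-saving period (4 February – 15 September), so Miror Isles is on daylight time, UTC+04:00.
08:45 Miror Isles − 4h = 04:45 UTC.
At the standard offset (UTC−07:00), 04:45 UTC − 7h = 21:45 Velesk Standard Time standard time (rolling into the previous day, 10 September 2030).
The standard-time date in Velesk Standard Time, September 10, 2030, falls between 30 March and 10 November, so daylight saving is in effect and Velesk Standard Time is at UTC−06:00.
04:45 UTC − 6h = 22:45 Velesk Standard Time (rolling into the previous day, 10 September 2030).

22:45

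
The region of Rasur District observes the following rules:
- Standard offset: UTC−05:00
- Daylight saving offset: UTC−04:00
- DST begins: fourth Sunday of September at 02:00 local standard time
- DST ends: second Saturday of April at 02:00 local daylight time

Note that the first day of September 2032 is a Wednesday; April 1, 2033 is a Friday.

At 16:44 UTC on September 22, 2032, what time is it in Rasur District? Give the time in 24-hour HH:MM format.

1 September 2032 is a Wednesday, so the first Sunday is September 5 and the fourth is September 26.
1 April 2033 is a Friday, so the first Saturday is April 2 and the second is April 9.
At the standard offset (UTC−05:00), 16:44 UTC − 5h = 11:44 Rasur District standard time.
Daylight saving runs 26 September 2032 – 9 April 2033; the standard-time date in Rasur District, September 22, 2032, is outside that window, so Rasur District is on standard time at UTC−05:00.
16:44 UTC − 5h = 11:44 local.

11:44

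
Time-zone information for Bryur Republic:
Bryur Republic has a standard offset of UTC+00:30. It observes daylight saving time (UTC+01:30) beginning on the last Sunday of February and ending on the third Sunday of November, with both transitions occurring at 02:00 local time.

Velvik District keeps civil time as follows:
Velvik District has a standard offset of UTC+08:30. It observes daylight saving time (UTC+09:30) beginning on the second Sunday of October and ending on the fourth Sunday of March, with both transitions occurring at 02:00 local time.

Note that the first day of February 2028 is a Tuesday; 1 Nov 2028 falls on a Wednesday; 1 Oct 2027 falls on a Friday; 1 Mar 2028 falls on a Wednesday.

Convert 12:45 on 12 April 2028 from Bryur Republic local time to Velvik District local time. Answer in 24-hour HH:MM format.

19:45

1 February 2028 is a Tuesday, so Sundays fall on 6, 13, 20, 27; the last is February 27.
1 November 2028 is a Wednesday, so the first Sunday is November 5 and the third is November 19.
Daylight saving runs 27 February – 19 November; 12 April 2028 is inside that window, so Bryur Republic is at UTC+01:30.
12:45 Bryur Republic − 1h30m = 11:15 UTC.
1 October 2027 is a Friday, so the first Sunday is October 3 and the second is October 10.
1 March 2028 is a Wednesday, so the first Sunday is March 5 and the fourth is March 26.
At the standard offset (UTC+08:30), 11:15 UTC + 8h30m = 19:45 Velvik District standard time.
The standard-time date in Velvik District, 12 April 2028, does not fall between 10 October 2027 and 26 March 2028, so daylight saving is not in effect and Velvik District is at UTC+08:30.
11:15 UTC + 8h30m = 19:45 Velvik District.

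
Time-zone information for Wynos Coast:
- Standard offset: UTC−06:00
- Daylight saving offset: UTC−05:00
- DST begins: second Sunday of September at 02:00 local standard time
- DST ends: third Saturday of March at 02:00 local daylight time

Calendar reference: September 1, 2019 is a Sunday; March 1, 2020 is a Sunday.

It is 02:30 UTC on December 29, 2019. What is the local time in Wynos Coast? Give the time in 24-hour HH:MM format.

1 September 2019 is a Sunday, so the first Sunday is September 1 and the second is September 8.
1 March 2020 is a Sunday, so the first Saturday is March 7 and the third is March 21.
At the standard offset (UTC−06:00), 02:30 UTC − 6h = 20:30 Wynos Coast standard time (rolling into the previous day, 28 December 2019).
The standard-time date in Wynos Coast, December 28, 2019, lies within the daylight-saving period (8 September 2019 – 21 March 2020), so Wynos Coast is on daylight time, UTC−05:00.
02:30 UTC − 5h = 21:30 local (rolling into the previous day, 28 December 2019).

21:30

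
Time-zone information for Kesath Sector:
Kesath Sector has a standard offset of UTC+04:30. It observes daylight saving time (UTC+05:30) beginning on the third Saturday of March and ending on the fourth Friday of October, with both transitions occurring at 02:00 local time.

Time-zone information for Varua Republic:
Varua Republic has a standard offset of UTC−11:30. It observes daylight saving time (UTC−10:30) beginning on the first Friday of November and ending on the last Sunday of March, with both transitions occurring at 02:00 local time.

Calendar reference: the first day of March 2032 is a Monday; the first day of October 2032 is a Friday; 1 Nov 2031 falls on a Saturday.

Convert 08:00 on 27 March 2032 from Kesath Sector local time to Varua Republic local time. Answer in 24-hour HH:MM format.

16:00

1 March 2032 is a Monday, so the first Saturday is March 6 and the third is March 20.
1 October 2032 is a Friday, so the first Friday is October 1 and the fourth is October 22.
27 March 2032 lies within the daylight-saving period (20 March – 22 October), so Kesath Sector is on daylight time, UTC+05:30.
08:00 Kesath Sector − 5h30m = 02:30 UTC.
1 November 2031 is a Saturday, so the first Friday is November 7.
1 March 2032 is a Monday, so Sundays fall on 7, 14, 21, 28; the last is March 28.
At the standard offset (UTC−11:30), 02:30 UTC − 11h30m = 15:00 Varua Republic standard time (rolling into the previous day, 26 March 2032).
The standard-time date in Varua Republic, 26 March 2032, lies within the daylight-saving period (7 November 2031 – 28 March 2032), so Varua Republic is on daylight time, UTC−10:30.
02:30 UTC − 10h30m = 16:00 Varua Republic (rolling into the previous day, 26 March 2032).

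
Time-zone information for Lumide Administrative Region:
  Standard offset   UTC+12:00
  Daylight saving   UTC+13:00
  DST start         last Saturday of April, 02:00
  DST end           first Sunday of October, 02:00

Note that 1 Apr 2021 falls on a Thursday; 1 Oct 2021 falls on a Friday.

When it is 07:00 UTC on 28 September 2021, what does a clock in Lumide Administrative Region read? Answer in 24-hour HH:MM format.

1 April 2021 is a Thursday, so Saturdays fall on 3, 10, 17, 24; the last is April 24.
1 October 2021 is a Friday, so the first Sunday is October 3.
At the standard offset (UTC+12:00), 07:00 UTC + 12h = 19:00 Lumide Administrative Region standard time.
The standard-time date in Lumide Administrative Region, 28 September 2021, lies within the daylight-saving period (24 April – 3 October), so Lumide Administrative Region is on daylight time, UTC+13:00.
07:00 UTC + 13h = 20:00 local.

20:00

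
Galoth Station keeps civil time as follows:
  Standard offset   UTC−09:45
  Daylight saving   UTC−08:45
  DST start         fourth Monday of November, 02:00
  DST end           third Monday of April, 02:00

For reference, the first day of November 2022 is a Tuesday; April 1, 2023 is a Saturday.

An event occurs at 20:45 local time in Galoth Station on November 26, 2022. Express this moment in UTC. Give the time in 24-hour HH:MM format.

06:30

1 November 2022 is a Tuesday, so the first Monday is November 7 and the fourth is November 28.
1 April 2023 is a Saturday, so the first Monday is April 3 and the third is April 17.
November 26, 2022 is outside the daylight-saving period (28 November 2022 – 17 April 2023), so Galoth Station is on standard time, UTC−09:45.
20:45 local + 9h45m = 06:30 UTC (rolling into the next day, 27 November 2022).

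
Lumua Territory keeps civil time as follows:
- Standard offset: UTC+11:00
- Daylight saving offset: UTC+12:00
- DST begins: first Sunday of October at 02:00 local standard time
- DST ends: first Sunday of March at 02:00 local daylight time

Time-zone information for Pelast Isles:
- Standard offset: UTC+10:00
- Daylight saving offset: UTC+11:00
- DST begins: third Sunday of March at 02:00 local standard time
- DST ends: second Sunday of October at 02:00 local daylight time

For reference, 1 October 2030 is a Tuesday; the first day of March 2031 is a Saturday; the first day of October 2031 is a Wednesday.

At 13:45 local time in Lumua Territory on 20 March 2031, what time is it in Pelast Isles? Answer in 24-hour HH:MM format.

1 October 2030 is a Tuesday, so the first Sunday is October 6.
1 March 2031 is a Saturday, so the first Sunday is March 2.
20 March 2031 does not fall between 6 October 2030 and 2 March 2031, so daylight saving is not in effect and Lumua Territory is at UTC+11:00.
13:45 Lumua Territory − 11h = 02:45 UTC.
1 March 2031 is a Saturday, so the first Sunday is March 2 and the third is March 16.
1 October 2031 is a Wednesday, so the first Sunday is October 5 and the second is October 12.
At the standard offset (UTC+10:00), 02:45 UTC + 10h = 12:45 Pelast Isles standard time.
The standard-time date in Pelast Isles, 20 March 2031, falls between 16 March and 12 October, so daylight saving is in effect and Pelast Isles is at UTC+11:00.
02:45 UTC + 11h = 13:45 Pelast Isles.

13:45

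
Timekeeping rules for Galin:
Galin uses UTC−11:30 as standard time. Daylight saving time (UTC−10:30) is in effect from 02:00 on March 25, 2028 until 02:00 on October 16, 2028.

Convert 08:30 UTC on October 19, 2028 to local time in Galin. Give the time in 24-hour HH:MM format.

At the standard offset (UTC−11:30), 08:30 UTC − 11h30m = 21:00 Galin standard time (rolling into the previous day, 18 October 2028).
The standard-time date in Galin, October 18, 2028, is outside the daylight-saving period (25 March – 16 October), so Galin is on standard time, UTC−11:30.
08:30 UTC − 11h30m = 21:00 local (rolling into the previous day, 18 October 2028).

21:00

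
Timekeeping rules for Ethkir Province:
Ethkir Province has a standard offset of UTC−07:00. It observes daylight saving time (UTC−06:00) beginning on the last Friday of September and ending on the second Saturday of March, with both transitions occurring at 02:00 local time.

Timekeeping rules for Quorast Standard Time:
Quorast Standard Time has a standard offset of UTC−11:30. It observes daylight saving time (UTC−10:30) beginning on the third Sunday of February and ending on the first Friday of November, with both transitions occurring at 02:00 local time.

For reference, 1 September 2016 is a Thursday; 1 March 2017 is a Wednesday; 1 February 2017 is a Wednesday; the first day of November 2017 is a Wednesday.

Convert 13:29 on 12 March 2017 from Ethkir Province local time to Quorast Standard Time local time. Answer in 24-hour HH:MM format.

1 September 2016 is a Thursday, so Fridays fall on 2, 9, 16, 23, 30; the last is September 30.
1 March 2017 is a Wednesday, so the first Saturday is March 4 and the second is March 11.
12 March 2017 is outside the daylight-saving period (30 September 2016 – 11 March 2017), so Ethkir Province is on standard time, UTC−07:00.
13:29 Ethkir Province + 7h = 20:29 UTC.
1 February 2017 is a Wednesday, so the first Sunday is February 5 and the third is February 19.
1 November 2017 is a Wednesday, so the first Friday is November 3.
At the standard offset (UTC−11:30), 20:29 UTC − 11h30m = 08:59 Quorast Standard Time standard time.
The standard-time date in Quorast Standard Time, 12 March 2017, lies within the daylight-saving period (19 February – 3 November), so Quorast Standard Time is on daylight time, UTC−10:30.
20:29 UTC − 10h30m = 09:59 Quorast Standard Time.

09:59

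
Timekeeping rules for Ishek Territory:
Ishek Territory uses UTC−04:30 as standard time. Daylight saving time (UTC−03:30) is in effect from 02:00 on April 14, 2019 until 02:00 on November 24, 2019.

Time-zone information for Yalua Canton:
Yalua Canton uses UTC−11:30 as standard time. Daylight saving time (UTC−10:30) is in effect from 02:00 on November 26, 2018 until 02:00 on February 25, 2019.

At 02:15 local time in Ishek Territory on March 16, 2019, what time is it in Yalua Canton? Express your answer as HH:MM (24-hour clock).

March 16, 2019 does not fall between 14 April and 24 November, so daylight saving is not in effect and Ishek Territory is at UTC−04:30.
02:15 Ishek Territory + 4h30m = 06:45 UTC.
At the standard offset (UTC−11:30), 06:45 UTC − 11h30m = 19:15 Yalua Canton standard time (rolling into the previous day, 15 March 2019).
The standard-time date in Yalua Canton, March 15, 2019, is outside the daylight-saving period (26 November 2018 – 25 February 2019), so Yalua Canton is on standard time, UTC−11:30.
06:45 UTC − 11h30m = 19:15 Yalua Canton (rolling into the previous day, 15 March 2019).

19:15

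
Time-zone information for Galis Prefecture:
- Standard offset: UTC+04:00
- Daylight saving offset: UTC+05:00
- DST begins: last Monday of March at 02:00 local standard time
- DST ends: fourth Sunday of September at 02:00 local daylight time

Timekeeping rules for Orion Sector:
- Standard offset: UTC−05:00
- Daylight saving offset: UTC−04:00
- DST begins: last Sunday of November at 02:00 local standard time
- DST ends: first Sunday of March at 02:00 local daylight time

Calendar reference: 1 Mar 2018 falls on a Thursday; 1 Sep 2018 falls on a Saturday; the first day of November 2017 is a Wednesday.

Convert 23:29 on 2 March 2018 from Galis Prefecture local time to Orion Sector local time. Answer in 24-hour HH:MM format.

15:29

1 March 2018 is a Thursday, so Mondays fall on 5, 12, 19, 26; the last is March 26.
1 September 2018 is a Saturday, so the first Sunday is September 2 and the fourth is September 23.
2 March 2018 does not fall between 26 March and 23 September, so daylight saving is not in effect and Galis Prefecture is at UTC+04:00.
23:29 Galis Prefecture − 4h = 19:29 UTC.
1 November 2017 is a Wednesday, so Sundays fall on 5, 12, 19, 26; the last is November 26.
1 March 2018 is a Thursday, so the first Sunday is March 4.
At the standard offset (UTC−05:00), 19:29 UTC − 5h = 14:29 Orion Sector standard time.
Daylight saving runs 26 November 2017 – 4 March 2018; the standard-time date in Orion Sector, 2 March 2018, is inside that window, so Orion Sector is at UTC−04:00.
19:29 UTC − 4h = 15:29 Orion Sector.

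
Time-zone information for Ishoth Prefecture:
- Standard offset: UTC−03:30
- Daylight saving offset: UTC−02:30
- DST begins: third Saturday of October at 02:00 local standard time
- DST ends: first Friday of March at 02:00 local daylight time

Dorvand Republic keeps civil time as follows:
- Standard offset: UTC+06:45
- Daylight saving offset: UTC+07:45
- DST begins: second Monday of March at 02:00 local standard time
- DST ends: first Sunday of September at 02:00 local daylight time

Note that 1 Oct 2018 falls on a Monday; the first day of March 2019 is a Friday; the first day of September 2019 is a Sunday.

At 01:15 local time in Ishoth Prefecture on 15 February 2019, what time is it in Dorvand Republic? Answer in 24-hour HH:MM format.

1 October 2018 is a Monday, so the first Saturday is October 6 and the third is October 20.
1 March 2019 is a Friday, so the first Friday is March 1.
Daylight saving runs 20 October 2018 – 1 March 2019; 15 February 2019 is inside that window, so Ishoth Prefecture is at UTC−02:30.
01:15 Ishoth Prefecture + 2h30m = 03:45 UTC.
1 March 2019 is a Friday, so the first Monday is March 4 and the second is March 11.
1 September 2019 is a Sunday, so the first Sunday is September 1.
At the standard offset (UTC+06:45), 03:45 UTC + 6h45m = 10:30 Dorvand Republic standard time.
The standard-time date in Dorvand Republic, 15 February 2019, is outside the daylight-saving period (11 March – 1 September), so Dorvand Republic is on standard time, UTC+06:45.
03:45 UTC + 6h45m = 10:30 Dorvand Republic.

10:30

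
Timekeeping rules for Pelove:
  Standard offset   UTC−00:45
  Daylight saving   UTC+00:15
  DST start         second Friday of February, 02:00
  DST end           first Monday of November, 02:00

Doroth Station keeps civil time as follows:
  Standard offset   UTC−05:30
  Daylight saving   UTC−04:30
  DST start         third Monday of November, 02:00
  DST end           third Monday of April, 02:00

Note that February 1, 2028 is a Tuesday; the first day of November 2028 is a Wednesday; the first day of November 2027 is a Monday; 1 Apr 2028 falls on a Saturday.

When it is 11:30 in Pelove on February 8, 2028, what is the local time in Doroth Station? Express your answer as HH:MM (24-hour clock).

1 February 2028 is a Tuesday, so the first Friday is February 4 and the second is February 11.
1 November 2028 is a Wednesday, so the first Monday is November 6.
February 8, 2028 is outside the daylight-saving period (11 February – 6 November), so Pelove is on standard time, UTC−00:45.
11:30 Pelove + 0h45m = 12:15 UTC.
1 November 2027 is a Monday, so the first Monday is November 1 and the third is November 15.
1 April 2028 is a Saturday, so the first Monday is April 3 and the third is April 17.
At the standard offset (UTC−05:30), 12:15 UTC − 5h30m = 06:45 Doroth Station standard time.
The standard-time date in Doroth Station, February 8, 2028, lies within the daylight-saving period (15 November 2027 – 17 April 2028), so Doroth Station is on daylight time, UTC−04:30.
12:15 UTC − 4h30m = 07:45 Doroth Station.

07:45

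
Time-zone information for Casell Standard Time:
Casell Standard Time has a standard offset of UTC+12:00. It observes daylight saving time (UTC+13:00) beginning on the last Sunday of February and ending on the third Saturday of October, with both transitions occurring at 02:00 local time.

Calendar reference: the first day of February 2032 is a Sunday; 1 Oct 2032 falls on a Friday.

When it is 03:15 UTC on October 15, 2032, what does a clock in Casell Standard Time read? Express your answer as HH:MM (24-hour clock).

16:15

1 February 2032 is a Sunday, so Sundays fall on 1, 8, 15, 22, 29; the last is February 29.
1 October 2032 is a Friday, so the first Saturday is October 2 and the third is October 16.
At the standard offset (UTC+12:00), 03:15 UTC + 12h = 15:15 Casell Standard Time standard time.
The standard-time date in Casell Standard Time, October 15, 2032, lies within the daylight-saving period (29 February – 16 October), so Casell Standard Time is on daylight time, UTC+13:00.
03:15 UTC + 13h = 16:15 local.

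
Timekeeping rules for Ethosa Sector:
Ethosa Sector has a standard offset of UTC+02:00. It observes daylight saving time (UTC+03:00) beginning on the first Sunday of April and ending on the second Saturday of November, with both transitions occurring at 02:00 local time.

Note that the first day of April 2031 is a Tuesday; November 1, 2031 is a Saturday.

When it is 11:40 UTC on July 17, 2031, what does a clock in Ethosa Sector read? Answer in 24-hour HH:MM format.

1 April 2031 is a Tuesday, so the first Sunday is April 6.
1 November 2031 is a Saturday, so the first Saturday is November 1 and the second is November 8.
At the standard offset (UTC+02:00), 11:40 UTC + 2h = 13:40 Ethosa Sector standard time.
The standard-time date in Ethosa Sector, July 17, 2031, falls between 6 April and 8 November, so daylight saving is in effect and Ethosa Sector is at UTC+03:00.
11:40 UTC + 3h = 14:40 local.

14:40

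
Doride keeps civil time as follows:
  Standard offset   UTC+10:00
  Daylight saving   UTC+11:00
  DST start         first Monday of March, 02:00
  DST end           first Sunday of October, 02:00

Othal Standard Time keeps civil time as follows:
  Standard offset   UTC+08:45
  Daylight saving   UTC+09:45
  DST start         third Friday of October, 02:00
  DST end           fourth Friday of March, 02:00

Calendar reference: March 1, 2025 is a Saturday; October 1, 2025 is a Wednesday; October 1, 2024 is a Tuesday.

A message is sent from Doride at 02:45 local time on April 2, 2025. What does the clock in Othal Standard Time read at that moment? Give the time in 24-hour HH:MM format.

1 March 2025 is a Saturday, so the first Monday is March 3.
1 October 2025 is a Wednesday, so the first Sunday is October 5.
Daylight saving runs 3 March – 5 October; April 2, 2025 is inside that window, so Doride is at UTC+11:00.
02:45 Doride − 11h = 15:45 UTC (rolling into the previous day, 1 April 2025).
1 October 2024 is a Tuesday, so the first Friday is October 4 and the third is October 18.
1 March 2025 is a Saturday, so the first Friday is March 7 and the fourth is March 28.
At the standard offset (UTC+08:45), 15:45 UTC + 8h45m = 00:30 Othal Standard Time standard time (rolling into the next day, 2 April 2025).
The standard-time date in Othal Standard Time, April 2, 2025, does not fall between 18 October 2024 and 28 March 2025, so daylight saving is not in effect and Othal Standard Time is at UTC+08:45.
15:45 UTC + 8h45m = 00:30 Othal Standard Time (rolling into the next day, 2 April 2025).

00:30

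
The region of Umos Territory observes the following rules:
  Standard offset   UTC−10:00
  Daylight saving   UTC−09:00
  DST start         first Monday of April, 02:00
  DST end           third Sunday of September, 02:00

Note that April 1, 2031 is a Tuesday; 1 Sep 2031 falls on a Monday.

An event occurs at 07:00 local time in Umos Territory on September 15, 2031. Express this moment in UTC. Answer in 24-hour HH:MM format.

16:00

1 April 2031 is a Tuesday, so the first Monday is April 7.
1 September 2031 is a Monday, so the first Sunday is September 7 and the third is September 21.
September 15, 2031 falls between 7 April and 21 September, so daylight saving is in effect and Umos Territory is at UTC−09:00.
07:00 local + 9h = 16:00 UTC.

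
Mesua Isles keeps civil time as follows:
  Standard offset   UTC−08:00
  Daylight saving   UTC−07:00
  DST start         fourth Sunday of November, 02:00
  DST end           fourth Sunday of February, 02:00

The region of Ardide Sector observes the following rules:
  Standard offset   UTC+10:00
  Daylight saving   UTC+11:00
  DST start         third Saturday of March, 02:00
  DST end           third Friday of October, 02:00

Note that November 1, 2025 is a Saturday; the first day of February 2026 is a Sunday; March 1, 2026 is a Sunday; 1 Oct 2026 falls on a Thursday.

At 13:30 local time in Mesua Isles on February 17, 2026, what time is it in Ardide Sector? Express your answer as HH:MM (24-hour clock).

1 November 2025 is a Saturday, so the first Sunday is November 2 and the fourth is November 23.
1 February 2026 is a Sunday, so the first Sunday is February 1 and the fourth is February 22.
Daylight saving runs 23 November 2025 – 22 February 2026; February 17, 2026 is inside that window, so Mesua Isles is at UTC−07:00.
13:30 Mesua Isles + 7h = 20:30 UTC.
1 March 2026 is a Sunday, so the first Saturday is March 7 and the third is March 21.
1 October 2026 is a Thursday, so the first Friday is October 2 and the third is October 16.
At the standard offset (UTC+10:00), 20:30 UTC + 10h = 06:30 Ardide Sector standard time (rolling into the next day, 18 February 2026).
The standard-time date in Ardide Sector, February 18, 2026, does not fall between 21 March and 16 October, so daylight saving is not in effect and Ardide Sector is at UTC+10:00.
20:30 UTC + 10h = 06:30 Ardide Sector (rolling into the next day, 18 February 2026).

06:30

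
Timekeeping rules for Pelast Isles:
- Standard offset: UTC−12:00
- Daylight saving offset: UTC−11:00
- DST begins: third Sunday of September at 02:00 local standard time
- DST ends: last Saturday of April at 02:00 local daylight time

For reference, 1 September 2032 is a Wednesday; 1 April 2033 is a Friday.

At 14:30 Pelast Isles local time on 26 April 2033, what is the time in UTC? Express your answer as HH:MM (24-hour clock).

1 September 2032 is a Wednesday, so the first Sunday is September 5 and the third is September 19.
1 April 2033 is a Friday, so Saturdays fall on 2, 9, 16, 23, 30; the last is April 30.
26 April 2033 lies within the daylight-saving period (19 September 2032 – 30 April 2033), so Pelast Isles is on daylight time, UTC−11:00.
14:30 local + 11h = 01:30 UTC (rolling into the next day, 27 April 2033).

01:30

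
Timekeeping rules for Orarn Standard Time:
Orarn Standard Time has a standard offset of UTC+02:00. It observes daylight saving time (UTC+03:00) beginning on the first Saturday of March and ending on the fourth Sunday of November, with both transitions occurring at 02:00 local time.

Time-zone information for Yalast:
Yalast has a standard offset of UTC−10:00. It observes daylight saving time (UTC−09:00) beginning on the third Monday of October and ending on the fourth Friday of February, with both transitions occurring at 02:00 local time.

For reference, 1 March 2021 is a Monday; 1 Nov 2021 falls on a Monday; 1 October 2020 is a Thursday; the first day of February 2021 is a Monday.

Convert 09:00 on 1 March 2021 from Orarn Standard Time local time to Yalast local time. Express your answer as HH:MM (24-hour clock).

21:00

1 March 2021 is a Monday, so the first Saturday is March 6.
1 November 2021 is a Monday, so the first Sunday is November 7 and the fourth is November 28.
Daylight saving runs 6 March – 28 November; 1 March 2021 is outside that window, so Orarn Standard Time is on standard time at UTC+02:00.
09:00 Orarn Standard Time − 2h = 07:00 UTC.
1 October 2020 is a Thursday, so the first Monday is October 5 and the third is October 19.
1 February 2021 is a Monday, so the first Friday is February 5 and the fourth is February 26.
At the standard offset (UTC−10:00), 07:00 UTC − 10h = 21:00 Yalast standard time (rolling into the previous day, 28 February 2021).
Daylight saving runs 19 October 2020 – 26 February 2021; the standard-time date in Yalast, 28 February 2021, is outside that window, so Yalast is on standard time at UTC−10:00.
07:00 UTC − 10h = 21:00 Yalast (rolling into the previous day, 28 February 2021).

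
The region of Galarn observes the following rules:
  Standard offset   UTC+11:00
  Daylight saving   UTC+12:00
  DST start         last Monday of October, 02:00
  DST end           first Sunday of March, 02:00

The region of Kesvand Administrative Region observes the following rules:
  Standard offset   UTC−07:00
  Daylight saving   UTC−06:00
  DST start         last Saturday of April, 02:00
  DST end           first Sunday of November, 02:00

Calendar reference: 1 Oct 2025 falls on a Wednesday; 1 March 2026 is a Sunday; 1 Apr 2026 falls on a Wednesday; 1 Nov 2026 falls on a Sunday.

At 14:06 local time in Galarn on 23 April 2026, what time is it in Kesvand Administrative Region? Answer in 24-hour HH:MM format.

1 October 2025 is a Wednesday, so Mondays fall on 6, 13, 20, 27; the last is October 27.
1 March 2026 is a Sunday, so the first Sunday is March 1.
Daylight saving runs 27 October 2025 – 1 March 2026; 23 April 2026 is outside that window, so Galarn is on standard time at UTC+11:00.
14:06 Galarn − 11h = 03:06 UTC.
1 April 2026 is a Wednesday, so Saturdays fall on 4, 11, 18, 25; the last is April 25.
1 November 2026 is a Sunday, so the first Sunday is November 1.
At the standard offset (UTC−07:00), 03:06 UTC − 7h = 20:06 Kesvand Administrative Region standard time (rolling into the previous day, 22 April 2026).
The standard-time date in Kesvand Administrative Region, 22 April 2026, is outside the daylight-saving period (25 April – 1 November), so Kesvand Administrative Region is on standard time, UTC−07:00.
03:06 UTC − 7h = 20:06 Kesvand Administrative Region (rolling into the previous day, 22 April 2026).

20:06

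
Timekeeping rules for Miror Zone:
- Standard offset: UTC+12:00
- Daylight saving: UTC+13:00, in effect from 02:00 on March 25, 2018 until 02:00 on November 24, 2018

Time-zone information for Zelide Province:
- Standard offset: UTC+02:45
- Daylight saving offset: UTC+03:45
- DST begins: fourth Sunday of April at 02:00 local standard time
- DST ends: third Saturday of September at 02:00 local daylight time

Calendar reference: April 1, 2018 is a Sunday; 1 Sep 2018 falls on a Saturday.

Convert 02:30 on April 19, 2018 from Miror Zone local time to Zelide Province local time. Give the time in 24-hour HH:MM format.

16:15

April 19, 2018 falls between 25 March and 24 November, so daylight saving is in effect and Miror Zone is at UTC+13:00.
02:30 Miror Zone − 13h = 13:30 UTC (rolling into the previous day, 18 April 2018).
1 April 2018 is a Sunday, so the first Sunday is April 1 and the fourth is April 22.
1 September 2018 is a Saturday, so the first Saturday is September 1 and the third is September 15.
At the standard offset (UTC+02:45), 13:30 UTC + 2h45m = 16:15 Zelide Province standard time.
Daylight saving runs 22 April – 15 September; the standard-time date in Zelide Province, April 18, 2018, is outside that window, so Zelide Province is on standard time at UTC+02:45.
13:30 UTC + 2h45m = 16:15 Zelide Province.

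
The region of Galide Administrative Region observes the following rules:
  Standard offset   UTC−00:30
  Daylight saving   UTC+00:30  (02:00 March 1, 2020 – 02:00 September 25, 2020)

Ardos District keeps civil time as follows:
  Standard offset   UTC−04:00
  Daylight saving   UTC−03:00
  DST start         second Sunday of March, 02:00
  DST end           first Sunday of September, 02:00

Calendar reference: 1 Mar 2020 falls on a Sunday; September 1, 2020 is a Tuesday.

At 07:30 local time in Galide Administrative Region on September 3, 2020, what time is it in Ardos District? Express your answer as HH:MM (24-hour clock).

September 3, 2020 lies within the daylight-saving period (1 March – 25 September), so Galide Administrative Region is on daylight time, UTC+00:30.
07:30 Galide Administrative Region − 0h30m = 07:00 UTC.
1 March 2020 is a Sunday, so the first Sunday is March 1 and the second is March 8.
1 September 2020 is a Tuesday, so the first Sunday is September 6.
At the standard offset (UTC−04:00), 07:00 UTC − 4h = 03:00 Ardos District standard time.
The standard-time date in Ardos District, September 3, 2020, falls between 8 March and 6 September, so daylight saving is in effect and Ardos District is at UTC−03:00.
07:00 UTC − 3h = 04:00 Ardos District.

04:00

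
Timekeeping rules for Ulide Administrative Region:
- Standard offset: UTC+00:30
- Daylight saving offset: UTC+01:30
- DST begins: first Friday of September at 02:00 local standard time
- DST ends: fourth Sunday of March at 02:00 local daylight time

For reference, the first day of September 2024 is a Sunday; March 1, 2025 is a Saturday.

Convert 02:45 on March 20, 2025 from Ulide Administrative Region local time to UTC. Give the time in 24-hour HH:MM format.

01:15

1 September 2024 is a Sunday, so the first Friday is September 6.
1 March 2025 is a Saturday, so the first Sunday is March 2 and the fourth is March 23.
March 20, 2025 falls between 6 September 2024 and 23 March 2025, so daylight saving is in effect and Ulide Administrative Region is at UTC+01:30.
02:45 local − 1h30m = 01:15 UTC.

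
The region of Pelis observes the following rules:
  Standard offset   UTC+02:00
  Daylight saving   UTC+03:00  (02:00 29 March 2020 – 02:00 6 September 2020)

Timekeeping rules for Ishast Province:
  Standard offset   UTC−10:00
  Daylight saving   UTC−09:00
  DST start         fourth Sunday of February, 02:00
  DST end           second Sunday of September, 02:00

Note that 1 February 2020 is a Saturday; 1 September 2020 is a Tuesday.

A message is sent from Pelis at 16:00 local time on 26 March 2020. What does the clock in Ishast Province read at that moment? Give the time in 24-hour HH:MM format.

26 March 2020 does not fall between 29 March and 6 September, so daylight saving is not in effect and Pelis is at UTC+02:00.
16:00 Pelis − 2h = 14:00 UTC.
1 February 2020 is a Saturday, so the first Sunday is February 2 and the fourth is February 23.
1 September 2020 is a Tuesday, so the first Sunday is September 6 and the second is September 13.
At the standard offset (UTC−10:00), 14:00 UTC − 10h = 04:00 Ishast Province standard time.
The standard-time date in Ishast Province, 26 March 2020, lies within the daylight-saving period (23 February – 13 September), so Ishast Province is on daylight time, UTC−09:00.
14:00 UTC − 9h = 05:00 Ishast Province.

05:00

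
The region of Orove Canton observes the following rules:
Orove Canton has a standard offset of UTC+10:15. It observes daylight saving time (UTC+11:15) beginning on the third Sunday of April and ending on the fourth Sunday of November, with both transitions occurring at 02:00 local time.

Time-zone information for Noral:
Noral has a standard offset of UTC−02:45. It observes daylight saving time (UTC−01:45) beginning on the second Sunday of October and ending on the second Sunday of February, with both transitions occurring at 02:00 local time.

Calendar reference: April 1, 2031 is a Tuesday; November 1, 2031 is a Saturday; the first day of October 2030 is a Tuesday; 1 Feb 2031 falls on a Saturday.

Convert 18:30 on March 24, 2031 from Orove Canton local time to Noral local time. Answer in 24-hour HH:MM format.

05:30

1 April 2031 is a Tuesday, so the first Sunday is April 6 and the third is April 20.
1 November 2031 is a Saturday, so the first Sunday is November 2 and the fourth is November 23.
Daylight saving runs 20 April – 23 November; March 24, 2031 is outside that window, so Orove Canton is on standard time at UTC+10:15.
18:30 Orove Canton − 10h15m = 08:15 UTC.
1 October 2030 is a Tuesday, so the first Sunday is October 6 and the second is October 13.
1 February 2031 is a Saturday, so the first Sunday is February 2 and the second is February 9.
At the standard offset (UTC−02:45), 08:15 UTC − 2h45m = 05:30 Noral standard time.
Daylight saving runs 13 October 2030 – 9 February 2031; the standard-time date in Noral, March 24, 2031, is outside that window, so Noral is on standard time at UTC−02:45.
08:15 UTC − 2h45m = 05:30 Noral.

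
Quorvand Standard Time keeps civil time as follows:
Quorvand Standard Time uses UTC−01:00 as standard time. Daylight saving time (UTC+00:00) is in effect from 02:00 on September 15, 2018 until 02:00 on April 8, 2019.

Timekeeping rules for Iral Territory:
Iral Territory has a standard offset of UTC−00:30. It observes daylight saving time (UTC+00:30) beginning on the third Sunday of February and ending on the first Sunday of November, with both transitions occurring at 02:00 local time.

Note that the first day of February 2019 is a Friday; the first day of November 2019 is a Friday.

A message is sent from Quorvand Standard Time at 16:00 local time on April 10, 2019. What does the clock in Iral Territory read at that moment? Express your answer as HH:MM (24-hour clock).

17:30

Daylight saving runs 15 September 2018 – 8 April 2019; April 10, 2019 is outside that window, so Quorvand Standard Time is on standard time at UTC−01:00.
16:00 Quorvand Standard Time + 1h = 17:00 UTC.
1 February 2019 is a Friday, so the first Sunday is February 3 and the third is February 17.
1 November 2019 is a Friday, so the first Sunday is November 3.
At the standard offset (UTC−00:30), 17:00 UTC − 0h30m = 16:30 Iral Territory standard time.
The standard-time date in Iral Territory, April 10, 2019, falls between 17 February and 3 November, so daylight saving is in effect and Iral Territory is at UTC+00:30.
17:00 UTC + 0h30m = 17:30 Iral Territory.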